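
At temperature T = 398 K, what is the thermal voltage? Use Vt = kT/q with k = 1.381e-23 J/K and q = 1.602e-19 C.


Step 1: kT = 1.381e-23 * 398 = 5.49638e-21 J
Step 2: Vt = kT/q = 5.49638e-21 / 1.602e-19
Step 3: Vt = 0.03431 V

0.03431


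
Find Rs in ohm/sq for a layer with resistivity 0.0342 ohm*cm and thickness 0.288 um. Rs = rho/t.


Step 1: Convert thickness to cm: t = 0.288 um = 2.8800e-05 cm
Step 2: Rs = rho / t = 0.0342 / 2.8800e-05
Step 3: Rs = 1187.5 ohm/sq

1187.5


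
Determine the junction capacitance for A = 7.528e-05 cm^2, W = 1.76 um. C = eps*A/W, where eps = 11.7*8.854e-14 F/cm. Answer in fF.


Step 1: eps_Si = 11.7 * 8.854e-14 = 1.035918e-12 F/cm
Step 2: W in cm = 1.76 * 1e-4 = 1.76e-04 cm
Step 3: C = 1.035918e-12 * 7.528e-05 / 1.76e-04 = 4.430904e-13 F
Step 4: C = 443.09 fF

443.09


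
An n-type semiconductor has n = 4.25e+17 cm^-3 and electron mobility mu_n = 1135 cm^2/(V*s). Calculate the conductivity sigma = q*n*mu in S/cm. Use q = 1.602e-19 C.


Step 1: sigma = q * n * mu
Step 2: sigma = 1.602e-19 * 4.25e+17 * 1135
Step 3: sigma = 7.728e+01 S/cm

7.728e+01


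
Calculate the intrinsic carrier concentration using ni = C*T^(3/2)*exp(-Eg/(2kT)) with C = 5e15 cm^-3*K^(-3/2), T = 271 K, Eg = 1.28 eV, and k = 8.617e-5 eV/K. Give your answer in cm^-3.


Step 1: Compute kT = 8.617e-5 * 271 = 0.02335207 eV
Step 2: Exponent = -Eg/(2kT) = -1.28/(2*0.02335207) = -27.40656
Step 3: T^(3/2) = 271^1.5 = 4461.22
Step 4: ni = 5e15 * 4461.22 * exp(-27.40656) = 2.79e+07 cm^-3

2.79e+07


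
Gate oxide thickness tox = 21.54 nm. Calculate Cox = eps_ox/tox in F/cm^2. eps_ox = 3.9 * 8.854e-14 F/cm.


Step 1: eps_ox = 3.9 * 8.854e-14 = 3.45306e-13 F/cm
Step 2: tox in cm = 21.54 nm * 1e-7 = 2.1540e-06 cm
Step 3: Cox = 3.45306e-13 / 2.1540e-06 = 1.60e-07 F/cm^2

1.60e-07


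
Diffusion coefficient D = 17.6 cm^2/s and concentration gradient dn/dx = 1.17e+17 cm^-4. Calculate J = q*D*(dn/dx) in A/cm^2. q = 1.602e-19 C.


Step 1: J = q * D * (dn/dx)
Step 2: J = 1.602e-19 * 17.6 * 1.17e+17
Step 3: J = 3.30e-01 A/cm^2

3.30e-01


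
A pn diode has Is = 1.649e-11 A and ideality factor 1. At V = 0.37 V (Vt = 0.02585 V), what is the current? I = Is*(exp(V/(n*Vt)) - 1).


Step 1: V/(n*Vt) = 0.37/(1*0.02585) = 14.3133
Step 2: exp(14.3133) = 1.6451e+06
Step 3: I = 1.649e-11 * (1.6451e+06 - 1) = 2.71e-05 A

2.71e-05


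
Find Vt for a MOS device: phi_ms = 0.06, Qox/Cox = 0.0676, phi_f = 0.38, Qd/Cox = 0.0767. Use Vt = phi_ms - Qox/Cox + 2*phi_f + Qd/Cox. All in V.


Step 1: Vt = phi_ms - Qox/Cox + 2*phi_f + Qd/Cox
Step 2: Vt = 0.06 - 0.0676 + 2*0.38 + 0.0767
Step 3: Vt = 0.06 - 0.0676 + 0.76 + 0.0767
Step 4: Vt = 0.8291 V

0.8291


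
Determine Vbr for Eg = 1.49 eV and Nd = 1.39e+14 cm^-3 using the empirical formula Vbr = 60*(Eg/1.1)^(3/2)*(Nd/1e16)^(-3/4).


Step 1: Eg/1.1 = 1.49/1.1 = 1.354545
Step 2: (Eg/1.1)^1.5 = 1.354545^1.5 = 1.576486
Step 3: (Nd/1e16)^(-0.75) = (0.0139)^(-0.75) = 24.702386
Step 4: Vbr = 60 * 1.576486 * 24.702386 = 2336.6 V

2336.6


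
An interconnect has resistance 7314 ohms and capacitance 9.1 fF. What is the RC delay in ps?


Step 1: tau = R * C
Step 2: tau = 7314 * 9.1 fF = 7314 * 9.1e-15 F
Step 3: tau = 6.65574e-11 s = 66.5574 ps

66.5574


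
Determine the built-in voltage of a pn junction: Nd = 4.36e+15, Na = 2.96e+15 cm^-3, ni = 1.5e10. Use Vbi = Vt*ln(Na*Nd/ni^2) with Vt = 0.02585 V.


Step 1: Compute Na*Nd/ni^2 = 2.96e+15 * 4.36e+15 / (1.5e10)^2 = 5.7358e+10
Step 2: ln(5.7358e+10) = 24.7726
Step 3: Vbi = 0.02585 * 24.7726 = 0.64 V

0.64


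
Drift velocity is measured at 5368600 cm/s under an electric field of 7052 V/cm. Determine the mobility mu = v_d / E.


Step 1: mu = v_d / E
Step 2: mu = 5368600 / 7052
Step 3: mu = 761.29 cm^2/(V*s)

761.29


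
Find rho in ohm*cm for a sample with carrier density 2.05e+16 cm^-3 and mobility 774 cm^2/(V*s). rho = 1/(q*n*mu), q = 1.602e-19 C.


Step 1: sigma = q * n * mu = 1.602e-19 * 2.05e+16 * 774 = 2.54189e+00 S/cm
Step 2: rho = 1 / sigma = 1 / 2.54189e+00 = 0.3934 ohm*cm

0.3934


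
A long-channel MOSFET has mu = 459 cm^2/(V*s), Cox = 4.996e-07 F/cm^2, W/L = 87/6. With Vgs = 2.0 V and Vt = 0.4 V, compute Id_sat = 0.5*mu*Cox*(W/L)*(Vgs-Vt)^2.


Step 1: Overdrive voltage Vov = Vgs - Vt = 2.0 - 0.4 = 1.6 V
Step 2: W/L = 87/6 = 14.5
Step 3: Id = 0.5 * 459 * 4.996e-07 * 14.5 * 1.6^2
Step 4: Id = 4.26e-03 A

4.26e-03


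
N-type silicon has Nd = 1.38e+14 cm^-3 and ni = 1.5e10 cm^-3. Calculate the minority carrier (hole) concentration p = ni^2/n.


Step 1: Since Nd >> ni, n ≈ Nd = 1.38e+14 cm^-3
Step 2: p = ni^2 / n = (1.5e10)^2 / 1.38e+14
Step 3: p = 2.25e20 / 1.38e+14 = 1.63e+06 cm^-3

1.63e+06


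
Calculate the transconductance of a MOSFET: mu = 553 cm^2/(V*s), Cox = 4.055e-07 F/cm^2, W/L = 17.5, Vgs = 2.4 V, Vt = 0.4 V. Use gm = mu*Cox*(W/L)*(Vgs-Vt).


Step 1: Vov = Vgs - Vt = 2.4 - 0.4 = 2.0 V
Step 2: gm = mu * Cox * (W/L) * Vov
Step 3: gm = 553 * 4.055e-07 * 17.5 * 2.0 = 7.85e-03 S

7.85e-03


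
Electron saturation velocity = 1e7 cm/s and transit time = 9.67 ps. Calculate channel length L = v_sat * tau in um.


Step 1: tau in seconds = 9.67 ps * 1e-12 = 9.6700e-12 s
Step 2: L = v_sat * tau = 1e7 * 9.6700e-12 = 9.6700e-05 cm
Step 3: L in um = 9.6700e-05 * 1e4 = 0.967 um

0.967


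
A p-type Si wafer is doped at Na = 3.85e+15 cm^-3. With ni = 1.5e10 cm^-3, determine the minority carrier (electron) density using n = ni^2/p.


Step 1: Majority hole concentration p ≈ Na = 3.85e+15 cm^-3
Step 2: n = ni^2 / Na = (1.5e10)^2 / 3.85e+15
Step 3: n = 5.84e+04 cm^-3

5.84e+04


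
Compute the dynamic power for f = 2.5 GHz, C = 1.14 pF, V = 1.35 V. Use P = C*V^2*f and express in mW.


Step 1: V^2 = 1.35^2 = 1.8225 V^2
Step 2: P = C*V^2*f = 1.14e-12 F * 1.8225 * 2.5e9 Hz
Step 3: P = 5.194125e-03 W
Step 4: P = 5.194 mW

5.194


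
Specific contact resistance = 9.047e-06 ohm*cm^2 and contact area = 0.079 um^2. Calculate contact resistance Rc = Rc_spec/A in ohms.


Step 1: Convert area to cm^2: 0.079 um^2 = 7.9000e-10 cm^2
Step 2: Rc = Rc_spec / A = 9.047e-06 / 7.9000e-10
Step 3: Rc = 1.15e+04 ohms

1.15e+04


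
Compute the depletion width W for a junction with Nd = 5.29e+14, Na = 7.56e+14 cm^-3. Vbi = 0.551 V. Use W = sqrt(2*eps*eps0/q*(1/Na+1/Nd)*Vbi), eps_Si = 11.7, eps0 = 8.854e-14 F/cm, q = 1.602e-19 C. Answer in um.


Step 1: 1/Na + 1/Nd = 1/7.56e+14 + 1/5.29e+14 = 3.21311e-15
Step 2: 2*eps*eps0/q = 2*11.7*8.854e-14/1.602e-19 = 1.293281e+07
Step 3: W^2 = 1.293281e+07 * 3.21311e-15 * 0.551 = 2.28966e-08
Step 4: W = sqrt(2.28966e-08) = 1.513e-04 cm = 1.513 um

1.513


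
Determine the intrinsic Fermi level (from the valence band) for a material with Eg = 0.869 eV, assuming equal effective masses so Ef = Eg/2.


Step 1: For an intrinsic semiconductor, the Fermi level sits at midgap.
Step 2: Ef = Eg / 2 = 0.869 / 2 = 0.4345 eV

0.4345


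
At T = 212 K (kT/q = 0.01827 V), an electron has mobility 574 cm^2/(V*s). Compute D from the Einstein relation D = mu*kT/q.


Step 1: D = mu * (kT/q)
Step 2: D = 574 * 0.01827
Step 3: D = 10.49 cm^2/s

10.49


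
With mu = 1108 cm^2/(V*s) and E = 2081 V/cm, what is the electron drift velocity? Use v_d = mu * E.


Step 1: v_d = mu * E
Step 2: v_d = 1108 * 2081 = 2305748
Step 3: v_d = 2.31e+06 cm/s

2.31e+06


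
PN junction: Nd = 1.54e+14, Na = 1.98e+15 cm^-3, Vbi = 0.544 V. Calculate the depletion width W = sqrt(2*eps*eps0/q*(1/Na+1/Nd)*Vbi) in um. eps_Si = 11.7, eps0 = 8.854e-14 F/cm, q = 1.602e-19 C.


Step 1: 1/Na + 1/Nd = 1/1.98e+15 + 1/1.54e+14 = 6.99856e-15
Step 2: 2*eps*eps0/q = 2*11.7*8.854e-14/1.602e-19 = 1.293281e+07
Step 3: W^2 = 1.293281e+07 * 6.99856e-15 * 0.544 = 4.92380e-08
Step 4: W = sqrt(4.92380e-08) = 2.219e-04 cm = 2.219 um

2.219


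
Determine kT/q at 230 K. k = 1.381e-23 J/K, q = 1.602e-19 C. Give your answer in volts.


Step 1: kT = 1.381e-23 * 230 = 3.1763e-21 J
Step 2: Vt = kT/q = 3.1763e-21 / 1.602e-19
Step 3: Vt = 0.01983 V

0.01983


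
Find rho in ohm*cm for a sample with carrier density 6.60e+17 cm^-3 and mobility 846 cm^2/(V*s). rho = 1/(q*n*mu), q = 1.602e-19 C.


Step 1: sigma = q * n * mu = 1.602e-19 * 6.60e+17 * 846 = 8.94493e+01 S/cm
Step 2: rho = 1 / sigma = 1 / 8.94493e+01 = 0.01118 ohm*cm

0.01118


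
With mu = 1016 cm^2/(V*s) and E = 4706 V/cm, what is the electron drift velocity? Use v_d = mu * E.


Step 1: v_d = mu * E
Step 2: v_d = 1016 * 4706 = 4781296
Step 3: v_d = 4.78e+06 cm/s

4.78e+06


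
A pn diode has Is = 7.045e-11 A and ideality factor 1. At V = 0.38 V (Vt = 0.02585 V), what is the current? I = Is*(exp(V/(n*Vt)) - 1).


Step 1: V/(n*Vt) = 0.38/(1*0.02585) = 14.7002
Step 2: exp(14.7002) = 2.4222e+06
Step 3: I = 7.045e-11 * (2.4222e+06 - 1) = 1.71e-04 A

1.71e-04


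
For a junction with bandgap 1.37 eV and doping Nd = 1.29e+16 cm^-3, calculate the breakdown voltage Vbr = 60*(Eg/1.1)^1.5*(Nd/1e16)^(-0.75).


Step 1: Eg/1.1 = 1.37/1.1 = 1.245455
Step 2: (Eg/1.1)^1.5 = 1.245455^1.5 = 1.389927
Step 3: (Nd/1e16)^(-0.75) = (1.29)^(-0.75) = 0.826148
Step 4: Vbr = 60 * 1.389927 * 0.826148 = 68.9 V

68.9


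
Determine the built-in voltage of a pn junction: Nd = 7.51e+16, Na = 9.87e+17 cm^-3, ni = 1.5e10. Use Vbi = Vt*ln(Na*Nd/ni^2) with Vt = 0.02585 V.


Step 1: Compute Na*Nd/ni^2 = 9.87e+17 * 7.51e+16 / (1.5e10)^2 = 3.2944e+14
Step 2: ln(3.2944e+14) = 33.4284
Step 3: Vbi = 0.02585 * 33.4284 = 0.864 V

0.864


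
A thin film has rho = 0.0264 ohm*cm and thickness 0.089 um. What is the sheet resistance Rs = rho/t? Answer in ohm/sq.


Step 1: Convert thickness to cm: t = 0.089 um = 8.9000e-06 cm
Step 2: Rs = rho / t = 0.0264 / 8.9000e-06
Step 3: Rs = 2966.3 ohm/sq

2966.3


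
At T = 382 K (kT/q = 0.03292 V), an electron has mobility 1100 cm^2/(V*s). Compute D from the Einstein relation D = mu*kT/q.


Step 1: D = mu * (kT/q)
Step 2: D = 1100 * 0.03292
Step 3: D = 36.21 cm^2/s

36.21


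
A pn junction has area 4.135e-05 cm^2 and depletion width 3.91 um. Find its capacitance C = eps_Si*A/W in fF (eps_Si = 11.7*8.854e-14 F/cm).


Step 1: eps_Si = 11.7 * 8.854e-14 = 1.035918e-12 F/cm
Step 2: W in cm = 3.91 * 1e-4 = 3.91e-04 cm
Step 3: C = 1.035918e-12 * 4.135e-05 / 3.91e-04 = 1.095530e-13 F
Step 4: C = 109.55 fF

109.55


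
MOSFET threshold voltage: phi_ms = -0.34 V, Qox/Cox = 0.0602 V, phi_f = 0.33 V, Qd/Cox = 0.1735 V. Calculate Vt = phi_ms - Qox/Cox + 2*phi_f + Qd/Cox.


Step 1: Vt = phi_ms - Qox/Cox + 2*phi_f + Qd/Cox
Step 2: Vt = -0.34 - 0.0602 + 2*0.33 + 0.1735
Step 3: Vt = -0.34 - 0.0602 + 0.66 + 0.1735
Step 4: Vt = 0.4333 V

0.4333


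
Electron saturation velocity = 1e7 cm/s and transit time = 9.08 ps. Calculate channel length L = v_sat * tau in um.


Step 1: tau in seconds = 9.08 ps * 1e-12 = 9.0800e-12 s
Step 2: L = v_sat * tau = 1e7 * 9.0800e-12 = 9.0800e-05 cm
Step 3: L in um = 9.0800e-05 * 1e4 = 0.908 um

0.908


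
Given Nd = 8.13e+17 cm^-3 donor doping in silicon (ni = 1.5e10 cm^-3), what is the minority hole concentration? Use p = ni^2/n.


Step 1: Since Nd >> ni, n ≈ Nd = 8.13e+17 cm^-3
Step 2: p = ni^2 / n = (1.5e10)^2 / 8.13e+17
Step 3: p = 2.25e20 / 8.13e+17 = 2.77e+02 cm^-3

2.77e+02


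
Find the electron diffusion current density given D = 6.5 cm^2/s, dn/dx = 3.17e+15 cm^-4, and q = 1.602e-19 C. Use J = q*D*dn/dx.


Step 1: J = q * D * (dn/dx)
Step 2: J = 1.602e-19 * 6.5 * 3.17e+15
Step 3: J = 3.30e-03 A/cm^2

3.30e-03


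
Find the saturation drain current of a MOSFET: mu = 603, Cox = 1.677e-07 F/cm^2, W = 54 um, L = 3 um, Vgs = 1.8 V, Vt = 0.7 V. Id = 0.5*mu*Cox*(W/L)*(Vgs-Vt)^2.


Step 1: Overdrive voltage Vov = Vgs - Vt = 1.8 - 0.7 = 1.1 V
Step 2: W/L = 54/3 = 18
Step 3: Id = 0.5 * 603 * 1.677e-07 * 18 * 1.1^2
Step 4: Id = 1.10e-03 A

1.10e-03


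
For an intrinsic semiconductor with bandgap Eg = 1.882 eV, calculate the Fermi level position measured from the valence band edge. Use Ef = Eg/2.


Step 1: For an intrinsic semiconductor, the Fermi level sits at midgap.
Step 2: Ef = Eg / 2 = 1.882 / 2 = 0.941 eV

0.941


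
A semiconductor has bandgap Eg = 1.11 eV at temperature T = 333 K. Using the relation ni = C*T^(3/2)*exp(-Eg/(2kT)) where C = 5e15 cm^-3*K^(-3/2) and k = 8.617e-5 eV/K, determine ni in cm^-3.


Step 1: Compute kT = 8.617e-5 * 333 = 0.02869461 eV
Step 2: Exponent = -Eg/(2kT) = -1.11/(2*0.02869461) = -19.34161
Step 3: T^(3/2) = 333^1.5 = 6076.68
Step 4: ni = 5e15 * 6076.68 * exp(-19.34161) = 1.21e+11 cm^-3

1.21e+11


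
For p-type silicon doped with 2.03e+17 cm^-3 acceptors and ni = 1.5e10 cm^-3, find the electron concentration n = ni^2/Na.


Step 1: Majority hole concentration p ≈ Na = 2.03e+17 cm^-3
Step 2: n = ni^2 / Na = (1.5e10)^2 / 2.03e+17
Step 3: n = 1.11e+03 cm^-3

1.11e+03


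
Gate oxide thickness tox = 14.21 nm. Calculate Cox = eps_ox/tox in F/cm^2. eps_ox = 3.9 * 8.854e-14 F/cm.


Step 1: eps_ox = 3.9 * 8.854e-14 = 3.45306e-13 F/cm
Step 2: tox in cm = 14.21 nm * 1e-7 = 1.4210e-06 cm
Step 3: Cox = 3.45306e-13 / 1.4210e-06 = 2.43e-07 F/cm^2

2.43e-07


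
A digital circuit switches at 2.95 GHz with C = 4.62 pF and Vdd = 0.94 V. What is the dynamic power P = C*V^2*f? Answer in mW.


Step 1: V^2 = 0.94^2 = 0.8836 V^2
Step 2: P = C*V^2*f = 4.62e-12 F * 0.8836 * 2.95e9 Hz
Step 3: P = 1.20425844e-02 W
Step 4: P = 12.043 mW

12.043


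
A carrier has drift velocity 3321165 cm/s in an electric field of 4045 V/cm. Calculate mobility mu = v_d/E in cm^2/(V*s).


Step 1: mu = v_d / E
Step 2: mu = 3321165 / 4045
Step 3: mu = 821.05 cm^2/(V*s)

821.05


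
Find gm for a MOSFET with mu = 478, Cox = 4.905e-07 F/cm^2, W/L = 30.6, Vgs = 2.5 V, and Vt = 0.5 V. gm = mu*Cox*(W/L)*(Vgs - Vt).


Step 1: Vov = Vgs - Vt = 2.5 - 0.5 = 2.0 V
Step 2: gm = mu * Cox * (W/L) * Vov
Step 3: gm = 478 * 4.905e-07 * 30.6 * 2.0 = 1.43e-02 S

1.43e-02


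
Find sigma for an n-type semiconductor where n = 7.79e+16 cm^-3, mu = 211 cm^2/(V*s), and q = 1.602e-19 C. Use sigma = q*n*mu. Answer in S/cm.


Step 1: sigma = q * n * mu
Step 2: sigma = 1.602e-19 * 7.79e+16 * 211
Step 3: sigma = 2.633e+00 S/cm

2.633e+00


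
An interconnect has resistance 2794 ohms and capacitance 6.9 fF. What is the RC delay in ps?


Step 1: tau = R * C
Step 2: tau = 2794 * 6.9 fF = 2794 * 6.9e-15 F
Step 3: tau = 1.92786e-11 s = 19.2786 ps

19.2786


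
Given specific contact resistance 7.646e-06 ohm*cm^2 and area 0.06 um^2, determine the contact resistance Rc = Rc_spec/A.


Step 1: Convert area to cm^2: 0.06 um^2 = 6.0000e-10 cm^2
Step 2: Rc = Rc_spec / A = 7.646e-06 / 6.0000e-10
Step 3: Rc = 1.27e+04 ohms

1.27e+04


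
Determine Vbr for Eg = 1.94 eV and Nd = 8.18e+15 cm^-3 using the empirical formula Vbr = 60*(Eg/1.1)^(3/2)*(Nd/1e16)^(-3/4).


Step 1: Eg/1.1 = 1.94/1.1 = 1.763636
Step 2: (Eg/1.1)^1.5 = 1.763636^1.5 = 2.342143
Step 3: (Nd/1e16)^(-0.75) = (0.818)^(-0.75) = 1.162613
Step 4: Vbr = 60 * 2.342143 * 1.162613 = 163.4 V

163.4


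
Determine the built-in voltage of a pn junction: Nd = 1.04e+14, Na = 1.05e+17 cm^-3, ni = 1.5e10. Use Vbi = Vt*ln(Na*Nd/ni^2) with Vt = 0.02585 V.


Step 1: Compute Na*Nd/ni^2 = 1.05e+17 * 1.04e+14 / (1.5e10)^2 = 4.8533e+10
Step 2: ln(4.8533e+10) = 24.6055
Step 3: Vbi = 0.02585 * 24.6055 = 0.636 V

0.636


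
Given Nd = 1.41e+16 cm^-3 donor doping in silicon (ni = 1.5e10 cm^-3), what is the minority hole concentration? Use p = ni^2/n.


Step 1: Since Nd >> ni, n ≈ Nd = 1.41e+16 cm^-3
Step 2: p = ni^2 / n = (1.5e10)^2 / 1.41e+16
Step 3: p = 2.25e20 / 1.41e+16 = 1.60e+04 cm^-3

1.60e+04


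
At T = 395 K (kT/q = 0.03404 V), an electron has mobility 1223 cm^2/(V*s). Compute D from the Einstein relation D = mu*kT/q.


Step 1: D = mu * (kT/q)
Step 2: D = 1223 * 0.03404
Step 3: D = 41.63 cm^2/s

41.63


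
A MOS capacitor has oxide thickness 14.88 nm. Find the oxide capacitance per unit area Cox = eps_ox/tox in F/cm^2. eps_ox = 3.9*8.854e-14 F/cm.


Step 1: eps_ox = 3.9 * 8.854e-14 = 3.45306e-13 F/cm
Step 2: tox in cm = 14.88 nm * 1e-7 = 1.4880e-06 cm
Step 3: Cox = 3.45306e-13 / 1.4880e-06 = 2.32e-07 F/cm^2

2.32e-07


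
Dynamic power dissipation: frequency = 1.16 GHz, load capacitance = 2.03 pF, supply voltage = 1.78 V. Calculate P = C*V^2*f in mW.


Step 1: V^2 = 1.78^2 = 3.1684 V^2
Step 2: P = C*V^2*f = 2.03e-12 F * 3.1684 * 1.16e9 Hz
Step 3: P = 7.46094832e-03 W
Step 4: P = 7.461 mW

7.461


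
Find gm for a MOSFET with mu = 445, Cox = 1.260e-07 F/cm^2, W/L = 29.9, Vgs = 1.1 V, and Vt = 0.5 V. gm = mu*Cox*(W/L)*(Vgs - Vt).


Step 1: Vov = Vgs - Vt = 1.1 - 0.5 = 0.6 V
Step 2: gm = mu * Cox * (W/L) * Vov
Step 3: gm = 445 * 1.260e-07 * 29.9 * 0.6 = 1.01e-03 S

1.01e-03


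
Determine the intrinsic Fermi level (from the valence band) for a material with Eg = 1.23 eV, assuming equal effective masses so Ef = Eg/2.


Step 1: For an intrinsic semiconductor, the Fermi level sits at midgap.
Step 2: Ef = Eg / 2 = 1.23 / 2 = 0.615 eV

0.615


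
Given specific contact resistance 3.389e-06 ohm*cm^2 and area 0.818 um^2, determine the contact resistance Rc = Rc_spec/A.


Step 1: Convert area to cm^2: 0.818 um^2 = 8.1800e-09 cm^2
Step 2: Rc = Rc_spec / A = 3.389e-06 / 8.1800e-09
Step 3: Rc = 4.14e+02 ohms

4.14e+02


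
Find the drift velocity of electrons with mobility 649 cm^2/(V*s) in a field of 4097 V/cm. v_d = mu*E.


Step 1: v_d = mu * E
Step 2: v_d = 649 * 4097 = 2658953
Step 3: v_d = 2.66e+06 cm/s

2.66e+06


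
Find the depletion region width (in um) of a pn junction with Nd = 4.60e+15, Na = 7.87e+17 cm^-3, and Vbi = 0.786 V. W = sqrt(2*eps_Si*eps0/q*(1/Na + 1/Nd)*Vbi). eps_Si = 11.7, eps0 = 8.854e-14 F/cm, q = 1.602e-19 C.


Step 1: 1/Na + 1/Nd = 1/7.87e+17 + 1/4.60e+15 = 2.18662e-16
Step 2: 2*eps*eps0/q = 2*11.7*8.854e-14/1.602e-19 = 1.293281e+07
Step 3: W^2 = 1.293281e+07 * 2.18662e-16 * 0.786 = 2.22274e-09
Step 4: W = sqrt(2.22274e-09) = 4.715e-05 cm = 0.4715 um

0.4715


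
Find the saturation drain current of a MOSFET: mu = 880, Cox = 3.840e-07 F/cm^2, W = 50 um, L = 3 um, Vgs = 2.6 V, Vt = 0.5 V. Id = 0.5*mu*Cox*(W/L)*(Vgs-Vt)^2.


Step 1: Overdrive voltage Vov = Vgs - Vt = 2.6 - 0.5 = 2.1 V
Step 2: W/L = 50/3 = 16.6667
Step 3: Id = 0.5 * 880 * 3.840e-07 * 16.6667 * 2.1^2
Step 4: Id = 1.24e-02 A

1.24e-02


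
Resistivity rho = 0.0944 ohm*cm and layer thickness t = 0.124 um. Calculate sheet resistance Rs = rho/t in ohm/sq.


Step 1: Convert thickness to cm: t = 0.124 um = 1.2400e-05 cm
Step 2: Rs = rho / t = 0.0944 / 1.2400e-05
Step 3: Rs = 7612.9 ohm/sq

7612.9


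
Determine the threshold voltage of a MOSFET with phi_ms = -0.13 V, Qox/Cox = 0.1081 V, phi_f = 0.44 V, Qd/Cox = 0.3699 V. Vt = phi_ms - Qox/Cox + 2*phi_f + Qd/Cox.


Step 1: Vt = phi_ms - Qox/Cox + 2*phi_f + Qd/Cox
Step 2: Vt = -0.13 - 0.1081 + 2*0.44 + 0.3699
Step 3: Vt = -0.13 - 0.1081 + 0.88 + 0.3699
Step 4: Vt = 1.0118 V

1.0118


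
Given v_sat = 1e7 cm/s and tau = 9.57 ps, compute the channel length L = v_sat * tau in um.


Step 1: tau in seconds = 9.57 ps * 1e-12 = 9.5700e-12 s
Step 2: L = v_sat * tau = 1e7 * 9.5700e-12 = 9.5700e-05 cm
Step 3: L in um = 9.5700e-05 * 1e4 = 0.957 um

0.957


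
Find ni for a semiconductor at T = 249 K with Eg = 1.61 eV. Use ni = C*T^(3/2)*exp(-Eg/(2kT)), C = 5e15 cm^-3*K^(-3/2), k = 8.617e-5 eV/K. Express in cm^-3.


Step 1: Compute kT = 8.617e-5 * 249 = 0.02145633 eV
Step 2: Exponent = -Eg/(2kT) = -1.61/(2*0.02145633) = -37.51807
Step 3: T^(3/2) = 249^1.5 = 3929.15
Step 4: ni = 5e15 * 3929.15 * exp(-37.51807) = 9.99e+02 cm^-3

9.99e+02


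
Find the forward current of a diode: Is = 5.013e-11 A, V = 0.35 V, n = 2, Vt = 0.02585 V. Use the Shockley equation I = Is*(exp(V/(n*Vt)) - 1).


Step 1: V/(n*Vt) = 0.35/(2*0.02585) = 6.7698
Step 2: exp(6.7698) = 8.7114e+02
Step 3: I = 5.013e-11 * (8.7114e+02 - 1) = 4.36e-08 A

4.36e-08


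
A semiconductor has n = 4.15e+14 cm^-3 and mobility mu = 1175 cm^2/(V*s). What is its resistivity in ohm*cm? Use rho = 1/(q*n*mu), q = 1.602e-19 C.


Step 1: sigma = q * n * mu = 1.602e-19 * 4.15e+14 * 1175 = 7.81175e-02 S/cm
Step 2: rho = 1 / sigma = 1 / 7.81175e-02 = 12.8 ohm*cm

12.8


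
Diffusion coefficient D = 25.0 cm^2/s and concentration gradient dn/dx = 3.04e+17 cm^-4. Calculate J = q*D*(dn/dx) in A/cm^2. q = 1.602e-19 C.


Step 1: J = q * D * (dn/dx)
Step 2: J = 1.602e-19 * 25.0 * 3.04e+17
Step 3: J = 1.22e+00 A/cm^2

1.22e+00


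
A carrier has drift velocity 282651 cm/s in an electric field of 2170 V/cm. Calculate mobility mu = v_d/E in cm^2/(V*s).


Step 1: mu = v_d / E
Step 2: mu = 282651 / 2170
Step 3: mu = 130.25 cm^2/(V*s)

130.25


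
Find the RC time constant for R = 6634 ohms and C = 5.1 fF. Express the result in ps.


Step 1: tau = R * C
Step 2: tau = 6634 * 5.1 fF = 6634 * 5.1e-15 F
Step 3: tau = 3.38334e-11 s = 33.8334 ps

33.8334


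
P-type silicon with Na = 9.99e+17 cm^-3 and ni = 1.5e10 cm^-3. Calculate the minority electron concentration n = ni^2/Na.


Step 1: Majority hole concentration p ≈ Na = 9.99e+17 cm^-3
Step 2: n = ni^2 / Na = (1.5e10)^2 / 9.99e+17
Step 3: n = 2.25e+02 cm^-3

2.25e+02


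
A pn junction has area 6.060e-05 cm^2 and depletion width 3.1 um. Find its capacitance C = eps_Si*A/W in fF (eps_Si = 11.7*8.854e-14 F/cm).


Step 1: eps_Si = 11.7 * 8.854e-14 = 1.035918e-12 F/cm
Step 2: W in cm = 3.1 * 1e-4 = 3.10e-04 cm
Step 3: C = 1.035918e-12 * 6.060e-05 / 3.10e-04 = 2.025053e-13 F
Step 4: C = 202.51 fF

202.51


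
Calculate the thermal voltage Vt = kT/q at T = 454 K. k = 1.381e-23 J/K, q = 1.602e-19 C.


Step 1: kT = 1.381e-23 * 454 = 6.26974e-21 J
Step 2: Vt = kT/q = 6.26974e-21 / 1.602e-19
Step 3: Vt = 0.03914 V

0.03914


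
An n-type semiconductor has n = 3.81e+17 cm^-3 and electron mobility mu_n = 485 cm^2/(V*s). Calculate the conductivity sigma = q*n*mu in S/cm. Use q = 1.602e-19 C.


Step 1: sigma = q * n * mu
Step 2: sigma = 1.602e-19 * 3.81e+17 * 485
Step 3: sigma = 2.960e+01 S/cm

2.960e+01


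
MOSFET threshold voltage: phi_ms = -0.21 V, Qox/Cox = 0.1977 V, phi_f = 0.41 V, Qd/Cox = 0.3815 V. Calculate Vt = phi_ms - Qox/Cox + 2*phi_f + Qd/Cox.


Step 1: Vt = phi_ms - Qox/Cox + 2*phi_f + Qd/Cox
Step 2: Vt = -0.21 - 0.1977 + 2*0.41 + 0.3815
Step 3: Vt = -0.21 - 0.1977 + 0.82 + 0.3815
Step 4: Vt = 0.7938 V

0.7938


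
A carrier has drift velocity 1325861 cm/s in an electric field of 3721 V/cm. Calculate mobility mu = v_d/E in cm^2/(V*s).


Step 1: mu = v_d / E
Step 2: mu = 1325861 / 3721
Step 3: mu = 356.32 cm^2/(V*s)

356.32


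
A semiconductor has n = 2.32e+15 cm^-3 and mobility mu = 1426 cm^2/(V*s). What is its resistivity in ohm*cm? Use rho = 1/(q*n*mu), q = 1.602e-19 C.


Step 1: sigma = q * n * mu = 1.602e-19 * 2.32e+15 * 1426 = 5.29993e-01 S/cm
Step 2: rho = 1 / sigma = 1 / 5.29993e-01 = 1.887 ohm*cm

1.887


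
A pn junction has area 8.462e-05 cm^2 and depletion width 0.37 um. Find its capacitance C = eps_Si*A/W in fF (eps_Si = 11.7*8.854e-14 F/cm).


Step 1: eps_Si = 11.7 * 8.854e-14 = 1.035918e-12 F/cm
Step 2: W in cm = 0.37 * 1e-4 = 3.70e-05 cm
Step 3: C = 1.035918e-12 * 8.462e-05 / 3.70e-05 = 2.369172e-12 F
Step 4: C = 2369.17 fF

2369.17


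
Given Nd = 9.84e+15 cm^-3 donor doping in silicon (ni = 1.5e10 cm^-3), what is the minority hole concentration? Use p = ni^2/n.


Step 1: Since Nd >> ni, n ≈ Nd = 9.84e+15 cm^-3
Step 2: p = ni^2 / n = (1.5e10)^2 / 9.84e+15
Step 3: p = 2.25e20 / 9.84e+15 = 2.29e+04 cm^-3

2.29e+04


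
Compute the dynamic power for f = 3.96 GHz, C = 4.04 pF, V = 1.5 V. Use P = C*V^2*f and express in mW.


Step 1: V^2 = 1.5^2 = 2.25 V^2
Step 2: P = C*V^2*f = 4.04e-12 F * 2.25 * 3.96e9 Hz
Step 3: P = 3.59964e-02 W
Step 4: P = 35.996 mW

35.996


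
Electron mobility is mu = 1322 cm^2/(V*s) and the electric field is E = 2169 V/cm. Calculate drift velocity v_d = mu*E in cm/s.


Step 1: v_d = mu * E
Step 2: v_d = 1322 * 2169 = 2867418
Step 3: v_d = 2.87e+06 cm/s

2.87e+06


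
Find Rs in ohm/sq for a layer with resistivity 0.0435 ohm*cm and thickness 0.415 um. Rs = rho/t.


Step 1: Convert thickness to cm: t = 0.415 um = 4.1500e-05 cm
Step 2: Rs = rho / t = 0.0435 / 4.1500e-05
Step 3: Rs = 1048.2 ohm/sq

1048.2


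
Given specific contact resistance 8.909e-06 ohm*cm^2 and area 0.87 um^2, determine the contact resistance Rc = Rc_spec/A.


Step 1: Convert area to cm^2: 0.87 um^2 = 8.7000e-09 cm^2
Step 2: Rc = Rc_spec / A = 8.909e-06 / 8.7000e-09
Step 3: Rc = 1.02e+03 ohms

1.02e+03


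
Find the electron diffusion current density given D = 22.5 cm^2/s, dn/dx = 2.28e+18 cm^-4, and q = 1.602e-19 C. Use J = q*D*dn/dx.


Step 1: J = q * D * (dn/dx)
Step 2: J = 1.602e-19 * 22.5 * 2.28e+18
Step 3: J = 8.22e+00 A/cm^2

8.22e+00


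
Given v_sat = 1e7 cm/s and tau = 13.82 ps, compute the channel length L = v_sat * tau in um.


Step 1: tau in seconds = 13.82 ps * 1e-12 = 1.3820e-11 s
Step 2: L = v_sat * tau = 1e7 * 1.3820e-11 = 1.3820e-04 cm
Step 3: L in um = 1.3820e-04 * 1e4 = 1.382 um

1.382


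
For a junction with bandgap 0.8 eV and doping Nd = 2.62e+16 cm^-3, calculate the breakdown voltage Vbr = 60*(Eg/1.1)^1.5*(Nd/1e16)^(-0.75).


Step 1: Eg/1.1 = 0.8/1.1 = 0.727273
Step 2: (Eg/1.1)^1.5 = 0.727273^1.5 = 0.620221
Step 3: (Nd/1e16)^(-0.75) = (2.62)^(-0.75) = 0.485595
Step 4: Vbr = 60 * 0.620221 * 0.485595 = 18.1 V

18.1


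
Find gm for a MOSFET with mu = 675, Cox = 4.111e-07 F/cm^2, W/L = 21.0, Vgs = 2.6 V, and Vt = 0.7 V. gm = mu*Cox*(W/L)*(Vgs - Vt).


Step 1: Vov = Vgs - Vt = 2.6 - 0.7 = 1.9 V
Step 2: gm = mu * Cox * (W/L) * Vov
Step 3: gm = 675 * 4.111e-07 * 21.0 * 1.9 = 1.11e-02 S

1.11e-02


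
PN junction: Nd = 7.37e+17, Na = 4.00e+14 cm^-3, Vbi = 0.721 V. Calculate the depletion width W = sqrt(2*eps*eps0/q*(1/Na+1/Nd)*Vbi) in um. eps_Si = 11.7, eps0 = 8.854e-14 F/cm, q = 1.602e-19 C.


Step 1: 1/Na + 1/Nd = 1/4.00e+14 + 1/7.37e+17 = 2.50136e-15
Step 2: 2*eps*eps0/q = 2*11.7*8.854e-14/1.602e-19 = 1.293281e+07
Step 3: W^2 = 1.293281e+07 * 2.50136e-15 * 0.721 = 2.33241e-08
Step 4: W = sqrt(2.33241e-08) = 1.527e-04 cm = 1.527 um

1.527


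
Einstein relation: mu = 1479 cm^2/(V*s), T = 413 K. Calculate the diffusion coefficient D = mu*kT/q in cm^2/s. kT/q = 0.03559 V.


Step 1: D = mu * (kT/q)
Step 2: D = 1479 * 0.03559
Step 3: D = 52.64 cm^2/s

52.64


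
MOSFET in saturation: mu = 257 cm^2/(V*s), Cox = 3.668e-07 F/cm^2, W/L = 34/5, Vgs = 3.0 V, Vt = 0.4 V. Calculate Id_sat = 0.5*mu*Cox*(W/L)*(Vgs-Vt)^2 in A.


Step 1: Overdrive voltage Vov = Vgs - Vt = 3.0 - 0.4 = 2.6 V
Step 2: W/L = 34/5 = 6.8
Step 3: Id = 0.5 * 257 * 3.668e-07 * 6.8 * 2.6^2
Step 4: Id = 2.17e-03 A

2.17e-03


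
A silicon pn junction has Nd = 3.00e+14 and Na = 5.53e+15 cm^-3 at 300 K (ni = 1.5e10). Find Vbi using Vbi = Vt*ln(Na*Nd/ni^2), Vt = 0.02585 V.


Step 1: Compute Na*Nd/ni^2 = 5.53e+15 * 3.00e+14 / (1.5e10)^2 = 7.3733e+09
Step 2: ln(7.3733e+09) = 22.7211
Step 3: Vbi = 0.02585 * 22.7211 = 0.587 V

0.587


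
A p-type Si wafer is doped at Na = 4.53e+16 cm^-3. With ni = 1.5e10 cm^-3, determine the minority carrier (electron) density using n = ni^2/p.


Step 1: Majority hole concentration p ≈ Na = 4.53e+16 cm^-3
Step 2: n = ni^2 / Na = (1.5e10)^2 / 4.53e+16
Step 3: n = 4.97e+03 cm^-3

4.97e+03


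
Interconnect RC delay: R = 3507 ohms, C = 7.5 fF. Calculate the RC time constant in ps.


Step 1: tau = R * C
Step 2: tau = 3507 * 7.5 fF = 3507 * 7.5e-15 F
Step 3: tau = 2.63025e-11 s = 26.3025 ps

26.3025


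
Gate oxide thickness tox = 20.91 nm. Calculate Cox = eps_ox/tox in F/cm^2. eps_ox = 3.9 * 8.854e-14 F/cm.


Step 1: eps_ox = 3.9 * 8.854e-14 = 3.45306e-13 F/cm
Step 2: tox in cm = 20.91 nm * 1e-7 = 2.0910e-06 cm
Step 3: Cox = 3.45306e-13 / 2.0910e-06 = 1.65e-07 F/cm^2

1.65e-07


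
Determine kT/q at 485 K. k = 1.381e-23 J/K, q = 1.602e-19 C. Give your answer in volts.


Step 1: kT = 1.381e-23 * 485 = 6.69785e-21 J
Step 2: Vt = kT/q = 6.69785e-21 / 1.602e-19
Step 3: Vt = 0.04181 V

0.04181


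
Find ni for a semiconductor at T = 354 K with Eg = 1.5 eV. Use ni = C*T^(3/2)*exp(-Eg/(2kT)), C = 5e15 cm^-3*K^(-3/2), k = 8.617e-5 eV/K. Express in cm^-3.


Step 1: Compute kT = 8.617e-5 * 354 = 0.03050418 eV
Step 2: Exponent = -Eg/(2kT) = -1.5/(2*0.03050418) = -24.58679
Step 3: T^(3/2) = 354^1.5 = 6660.47
Step 4: ni = 5e15 * 6660.47 * exp(-24.58679) = 6.99e+08 cm^-3

6.99e+08


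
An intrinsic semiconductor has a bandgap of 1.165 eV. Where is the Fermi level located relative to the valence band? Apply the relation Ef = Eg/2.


Step 1: For an intrinsic semiconductor, the Fermi level sits at midgap.
Step 2: Ef = Eg / 2 = 1.165 / 2 = 0.5825 eV

0.5825


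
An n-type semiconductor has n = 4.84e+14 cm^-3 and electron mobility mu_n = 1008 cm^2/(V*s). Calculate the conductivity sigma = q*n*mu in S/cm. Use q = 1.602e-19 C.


Step 1: sigma = q * n * mu
Step 2: sigma = 1.602e-19 * 4.84e+14 * 1008
Step 3: sigma = 7.816e-02 S/cm

7.816e-02


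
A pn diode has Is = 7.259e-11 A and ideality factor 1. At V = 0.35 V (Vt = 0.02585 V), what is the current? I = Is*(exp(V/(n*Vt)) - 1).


Step 1: V/(n*Vt) = 0.35/(1*0.02585) = 13.5397
Step 2: exp(13.5397) = 7.5896e+05
Step 3: I = 7.259e-11 * (7.5896e+05 - 1) = 5.51e-05 A

5.51e-05


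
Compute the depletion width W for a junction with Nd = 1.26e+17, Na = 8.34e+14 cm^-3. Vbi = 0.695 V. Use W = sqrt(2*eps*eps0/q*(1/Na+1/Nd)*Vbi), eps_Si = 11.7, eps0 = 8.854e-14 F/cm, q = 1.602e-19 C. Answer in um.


Step 1: 1/Na + 1/Nd = 1/8.34e+14 + 1/1.26e+17 = 1.20698e-15
Step 2: 2*eps*eps0/q = 2*11.7*8.854e-14/1.602e-19 = 1.293281e+07
Step 3: W^2 = 1.293281e+07 * 1.20698e-15 * 0.695 = 1.08487e-08
Step 4: W = sqrt(1.08487e-08) = 1.042e-04 cm = 1.042 um

1.042


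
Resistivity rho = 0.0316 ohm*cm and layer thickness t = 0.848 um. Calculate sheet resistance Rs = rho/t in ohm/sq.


Step 1: Convert thickness to cm: t = 0.848 um = 8.4800e-05 cm
Step 2: Rs = rho / t = 0.0316 / 8.4800e-05
Step 3: Rs = 372.6 ohm/sq

372.6


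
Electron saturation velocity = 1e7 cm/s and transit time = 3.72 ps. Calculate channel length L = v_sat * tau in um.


Step 1: tau in seconds = 3.72 ps * 1e-12 = 3.7200e-12 s
Step 2: L = v_sat * tau = 1e7 * 3.7200e-12 = 3.7200e-05 cm
Step 3: L in um = 3.7200e-05 * 1e4 = 0.372 um

0.372


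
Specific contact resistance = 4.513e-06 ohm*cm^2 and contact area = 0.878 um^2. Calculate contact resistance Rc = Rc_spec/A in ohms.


Step 1: Convert area to cm^2: 0.878 um^2 = 8.7800e-09 cm^2
Step 2: Rc = Rc_spec / A = 4.513e-06 / 8.7800e-09
Step 3: Rc = 5.14e+02 ohms

5.14e+02


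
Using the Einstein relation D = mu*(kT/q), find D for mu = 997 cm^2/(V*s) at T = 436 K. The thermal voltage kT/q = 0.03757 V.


Step 1: D = mu * (kT/q)
Step 2: D = 997 * 0.03757
Step 3: D = 37.46 cm^2/s

37.46


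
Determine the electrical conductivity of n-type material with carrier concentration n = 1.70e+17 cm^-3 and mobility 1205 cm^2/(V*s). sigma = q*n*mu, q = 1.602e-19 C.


Step 1: sigma = q * n * mu
Step 2: sigma = 1.602e-19 * 1.70e+17 * 1205
Step 3: sigma = 3.282e+01 S/cm

3.282e+01


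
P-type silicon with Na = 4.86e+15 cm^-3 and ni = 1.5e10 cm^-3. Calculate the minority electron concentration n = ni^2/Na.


Step 1: Majority hole concentration p ≈ Na = 4.86e+15 cm^-3
Step 2: n = ni^2 / Na = (1.5e10)^2 / 4.86e+15
Step 3: n = 4.63e+04 cm^-3

4.63e+04


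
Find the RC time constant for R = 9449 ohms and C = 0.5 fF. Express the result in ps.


Step 1: tau = R * C
Step 2: tau = 9449 * 0.5 fF = 9449 * 5.0e-16 F
Step 3: tau = 4.7245e-12 s = 4.7245 ps

4.7245


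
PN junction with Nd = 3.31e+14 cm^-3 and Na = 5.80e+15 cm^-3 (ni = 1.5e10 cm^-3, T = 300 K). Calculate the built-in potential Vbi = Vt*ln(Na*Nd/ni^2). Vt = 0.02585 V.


Step 1: Compute Na*Nd/ni^2 = 5.80e+15 * 3.31e+14 / (1.5e10)^2 = 8.5324e+09
Step 2: ln(8.5324e+09) = 22.8671
Step 3: Vbi = 0.02585 * 22.8671 = 0.591 V

0.591


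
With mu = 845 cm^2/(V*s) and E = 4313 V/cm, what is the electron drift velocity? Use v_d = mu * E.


Step 1: v_d = mu * E
Step 2: v_d = 845 * 4313 = 3644485
Step 3: v_d = 3.64e+06 cm/s

3.64e+06


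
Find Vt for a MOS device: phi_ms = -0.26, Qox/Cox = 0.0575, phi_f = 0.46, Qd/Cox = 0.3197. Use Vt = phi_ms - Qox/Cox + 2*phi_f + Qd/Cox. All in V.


Step 1: Vt = phi_ms - Qox/Cox + 2*phi_f + Qd/Cox
Step 2: Vt = -0.26 - 0.0575 + 2*0.46 + 0.3197
Step 3: Vt = -0.26 - 0.0575 + 0.92 + 0.3197
Step 4: Vt = 0.9222 V

0.9222


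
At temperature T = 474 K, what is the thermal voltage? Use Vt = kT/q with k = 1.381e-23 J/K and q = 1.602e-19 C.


Step 1: kT = 1.381e-23 * 474 = 6.54594e-21 J
Step 2: Vt = kT/q = 6.54594e-21 / 1.602e-19
Step 3: Vt = 0.04086 V

0.04086


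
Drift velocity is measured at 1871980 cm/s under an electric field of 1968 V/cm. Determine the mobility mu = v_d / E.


Step 1: mu = v_d / E
Step 2: mu = 1871980 / 1968
Step 3: mu = 951.21 cm^2/(V*s)

951.21


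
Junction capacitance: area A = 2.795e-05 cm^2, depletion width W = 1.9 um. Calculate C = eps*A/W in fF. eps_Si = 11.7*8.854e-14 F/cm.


Step 1: eps_Si = 11.7 * 8.854e-14 = 1.035918e-12 F/cm
Step 2: W in cm = 1.9 * 1e-4 = 1.90e-04 cm
Step 3: C = 1.035918e-12 * 2.795e-05 / 1.90e-04 = 1.523890e-13 F
Step 4: C = 152.39 fF

152.39


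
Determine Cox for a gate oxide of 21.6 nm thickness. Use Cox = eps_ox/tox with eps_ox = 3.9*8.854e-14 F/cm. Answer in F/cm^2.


Step 1: eps_ox = 3.9 * 8.854e-14 = 3.45306e-13 F/cm
Step 2: tox in cm = 21.6 nm * 1e-7 = 2.1600e-06 cm
Step 3: Cox = 3.45306e-13 / 2.1600e-06 = 1.60e-07 F/cm^2

1.60e-07


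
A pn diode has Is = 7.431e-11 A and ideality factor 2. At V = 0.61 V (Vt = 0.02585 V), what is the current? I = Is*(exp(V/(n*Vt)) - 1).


Step 1: V/(n*Vt) = 0.61/(2*0.02585) = 11.7988
Step 2: exp(11.7988) = 1.3309e+05
Step 3: I = 7.431e-11 * (1.3309e+05 - 1) = 9.89e-06 A

9.89e-06


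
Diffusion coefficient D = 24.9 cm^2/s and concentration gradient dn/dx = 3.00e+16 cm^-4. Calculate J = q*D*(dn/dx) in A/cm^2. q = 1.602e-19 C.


Step 1: J = q * D * (dn/dx)
Step 2: J = 1.602e-19 * 24.9 * 3.00e+16
Step 3: J = 1.20e-01 A/cm^2

1.20e-01


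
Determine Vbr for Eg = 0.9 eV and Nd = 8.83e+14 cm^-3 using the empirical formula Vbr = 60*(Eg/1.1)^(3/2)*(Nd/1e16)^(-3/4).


Step 1: Eg/1.1 = 0.9/1.1 = 0.818182
Step 2: (Eg/1.1)^1.5 = 0.818182^1.5 = 0.740074
Step 3: (Nd/1e16)^(-0.75) = (0.0883)^(-0.75) = 6.173472
Step 4: Vbr = 60 * 0.740074 * 6.173472 = 274.1 V

274.1


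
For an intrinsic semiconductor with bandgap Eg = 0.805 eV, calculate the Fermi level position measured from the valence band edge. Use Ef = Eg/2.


Step 1: For an intrinsic semiconductor, the Fermi level sits at midgap.
Step 2: Ef = Eg / 2 = 0.805 / 2 = 0.4025 eV

0.4025


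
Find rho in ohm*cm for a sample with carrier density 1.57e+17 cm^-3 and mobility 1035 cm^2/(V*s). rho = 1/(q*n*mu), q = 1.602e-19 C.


Step 1: sigma = q * n * mu = 1.602e-19 * 1.57e+17 * 1035 = 2.60317e+01 S/cm
Step 2: rho = 1 / sigma = 1 / 2.60317e+01 = 0.03841 ohm*cm

0.03841


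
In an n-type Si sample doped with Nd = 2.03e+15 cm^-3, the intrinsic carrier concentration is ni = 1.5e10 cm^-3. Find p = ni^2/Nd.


Step 1: Since Nd >> ni, n ≈ Nd = 2.03e+15 cm^-3
Step 2: p = ni^2 / n = (1.5e10)^2 / 2.03e+15
Step 3: p = 2.25e20 / 2.03e+15 = 1.11e+05 cm^-3

1.11e+05


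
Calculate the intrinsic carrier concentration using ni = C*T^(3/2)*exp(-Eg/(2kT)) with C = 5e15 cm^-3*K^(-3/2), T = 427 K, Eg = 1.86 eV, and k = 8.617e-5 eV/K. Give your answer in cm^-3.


Step 1: Compute kT = 8.617e-5 * 427 = 0.03679459 eV
Step 2: Exponent = -Eg/(2kT) = -1.86/(2*0.03679459) = -25.27545
Step 3: T^(3/2) = 427^1.5 = 8823.52
Step 4: ni = 5e15 * 8823.52 * exp(-25.27545) = 4.65e+08 cm^-3

4.65e+08


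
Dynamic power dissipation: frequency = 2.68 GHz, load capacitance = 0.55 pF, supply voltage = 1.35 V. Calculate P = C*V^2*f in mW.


Step 1: V^2 = 1.35^2 = 1.8225 V^2
Step 2: P = C*V^2*f = 0.55e-12 F * 1.8225 * 2.68e9 Hz
Step 3: P = 2.686365e-03 W
Step 4: P = 2.686 mW

2.686


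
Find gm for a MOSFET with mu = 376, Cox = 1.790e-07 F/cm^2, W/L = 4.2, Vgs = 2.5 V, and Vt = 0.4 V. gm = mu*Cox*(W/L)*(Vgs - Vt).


Step 1: Vov = Vgs - Vt = 2.5 - 0.4 = 2.1 V
Step 2: gm = mu * Cox * (W/L) * Vov
Step 3: gm = 376 * 1.790e-07 * 4.2 * 2.1 = 5.94e-04 S

5.94e-04


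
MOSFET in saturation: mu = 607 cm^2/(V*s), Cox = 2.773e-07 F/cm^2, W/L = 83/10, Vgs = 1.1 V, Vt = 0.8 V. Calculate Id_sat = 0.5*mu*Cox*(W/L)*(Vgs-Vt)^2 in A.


Step 1: Overdrive voltage Vov = Vgs - Vt = 1.1 - 0.8 = 0.3 V
Step 2: W/L = 83/10 = 8.3
Step 3: Id = 0.5 * 607 * 2.773e-07 * 8.3 * 0.3^2
Step 4: Id = 6.29e-05 A

6.29e-05


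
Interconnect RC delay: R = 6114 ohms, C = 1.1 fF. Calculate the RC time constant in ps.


Step 1: tau = R * C
Step 2: tau = 6114 * 1.1 fF = 6114 * 1.1e-15 F
Step 3: tau = 6.7254e-12 s = 6.7254 ps

6.7254


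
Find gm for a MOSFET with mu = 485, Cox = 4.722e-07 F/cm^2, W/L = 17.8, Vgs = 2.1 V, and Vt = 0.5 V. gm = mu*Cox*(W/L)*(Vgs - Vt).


Step 1: Vov = Vgs - Vt = 2.1 - 0.5 = 1.6 V
Step 2: gm = mu * Cox * (W/L) * Vov
Step 3: gm = 485 * 4.722e-07 * 17.8 * 1.6 = 6.52e-03 S

6.52e-03


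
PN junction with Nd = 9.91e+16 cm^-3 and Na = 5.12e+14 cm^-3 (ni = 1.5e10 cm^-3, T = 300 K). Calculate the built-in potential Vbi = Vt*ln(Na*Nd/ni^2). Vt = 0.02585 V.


Step 1: Compute Na*Nd/ni^2 = 5.12e+14 * 9.91e+16 / (1.5e10)^2 = 2.2551e+11
Step 2: ln(2.2551e+11) = 26.1416
Step 3: Vbi = 0.02585 * 26.1416 = 0.676 V

0.676


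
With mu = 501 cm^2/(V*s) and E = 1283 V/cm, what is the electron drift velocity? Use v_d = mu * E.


Step 1: v_d = mu * E
Step 2: v_d = 501 * 1283 = 642783
Step 3: v_d = 6.43e+05 cm/s

6.43e+05


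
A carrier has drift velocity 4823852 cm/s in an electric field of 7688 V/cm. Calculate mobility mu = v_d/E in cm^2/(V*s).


Step 1: mu = v_d / E
Step 2: mu = 4823852 / 7688
Step 3: mu = 627.45 cm^2/(V*s)

627.45


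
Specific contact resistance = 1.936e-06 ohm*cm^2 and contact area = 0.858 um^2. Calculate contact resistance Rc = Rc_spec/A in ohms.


Step 1: Convert area to cm^2: 0.858 um^2 = 8.5800e-09 cm^2
Step 2: Rc = Rc_spec / A = 1.936e-06 / 8.5800e-09
Step 3: Rc = 2.26e+02 ohms

2.26e+02


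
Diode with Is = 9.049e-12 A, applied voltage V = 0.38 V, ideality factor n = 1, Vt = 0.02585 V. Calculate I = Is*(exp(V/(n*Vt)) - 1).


Step 1: V/(n*Vt) = 0.38/(1*0.02585) = 14.7002
Step 2: exp(14.7002) = 2.4222e+06
Step 3: I = 9.049e-12 * (2.4222e+06 - 1) = 2.19e-05 A

2.19e-05


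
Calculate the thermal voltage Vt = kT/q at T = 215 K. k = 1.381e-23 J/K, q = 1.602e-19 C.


Step 1: kT = 1.381e-23 * 215 = 2.96915e-21 J
Step 2: Vt = kT/q = 2.96915e-21 / 1.602e-19
Step 3: Vt = 0.01853 V

0.01853


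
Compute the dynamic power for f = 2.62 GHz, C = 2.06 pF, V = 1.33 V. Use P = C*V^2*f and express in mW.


Step 1: V^2 = 1.33^2 = 1.7689 V^2
Step 2: P = C*V^2*f = 2.06e-12 F * 1.7689 * 2.62e9 Hz
Step 3: P = 9.54710708e-03 W
Step 4: P = 9.547 mW

9.547


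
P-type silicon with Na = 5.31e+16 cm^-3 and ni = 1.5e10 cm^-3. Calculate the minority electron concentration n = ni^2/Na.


Step 1: Majority hole concentration p ≈ Na = 5.31e+16 cm^-3
Step 2: n = ni^2 / Na = (1.5e10)^2 / 5.31e+16
Step 3: n = 4.24e+03 cm^-3

4.24e+03


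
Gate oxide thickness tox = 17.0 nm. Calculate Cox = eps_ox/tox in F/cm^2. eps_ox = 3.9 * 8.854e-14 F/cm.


Step 1: eps_ox = 3.9 * 8.854e-14 = 3.45306e-13 F/cm
Step 2: tox in cm = 17.0 nm * 1e-7 = 1.7000e-06 cm
Step 3: Cox = 3.45306e-13 / 1.7000e-06 = 2.03e-07 F/cm^2

2.03e-07


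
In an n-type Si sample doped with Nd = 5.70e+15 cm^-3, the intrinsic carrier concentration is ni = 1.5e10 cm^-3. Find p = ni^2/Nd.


Step 1: Since Nd >> ni, n ≈ Nd = 5.70e+15 cm^-3
Step 2: p = ni^2 / n = (1.5e10)^2 / 5.70e+15
Step 3: p = 2.25e20 / 5.70e+15 = 3.95e+04 cm^-3

3.95e+04
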